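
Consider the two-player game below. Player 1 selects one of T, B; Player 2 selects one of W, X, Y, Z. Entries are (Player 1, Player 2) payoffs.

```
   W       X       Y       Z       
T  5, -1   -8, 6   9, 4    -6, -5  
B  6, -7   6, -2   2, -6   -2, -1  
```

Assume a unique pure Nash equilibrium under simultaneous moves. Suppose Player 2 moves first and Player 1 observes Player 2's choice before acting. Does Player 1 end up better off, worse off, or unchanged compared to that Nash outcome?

Player 1 best-responds to each possible Player 2 move:
- W: BR = B, leader payoff -7.
- X: BR = B, leader payoff -2.
- Y: BR = T, leader payoff 4.
- Z: BR = B, leader payoff -1.
Among -7, -2, 4, -1, the best is 4 at Y. Subgame-perfect outcome: (T, Y) with payoffs (9, 4).
Under simultaneous play:
Player 1's best replies: W→B; X→B; Y→T; Z→B.
Player 2's best replies: T→X; B→Z.
The unique mutual best reply is (B, Z), giving (-2, -1).
Player 1 earns 9 sequentially versus -2 at the Nash outcome: better off.

better off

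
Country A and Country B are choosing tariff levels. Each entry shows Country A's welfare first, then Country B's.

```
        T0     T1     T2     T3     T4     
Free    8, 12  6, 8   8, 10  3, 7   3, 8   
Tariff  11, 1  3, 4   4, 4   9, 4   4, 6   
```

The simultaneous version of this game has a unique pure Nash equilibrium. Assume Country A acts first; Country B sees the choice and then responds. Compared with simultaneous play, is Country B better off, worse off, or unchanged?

Backward induction with Country A moving first.
- Free → Country B plays T0 (best of 12, 8, 10, 7, 8); Country A gets 8.
- Tariff → Country B plays T4 (best of 1, 4, 4, 4, 6); Country A gets 4.
Country A's induced payoffs are 8, 4, so Country A commits to Free. Subgame-perfect outcome: (Free, T0) with payoffs (8, 12).
Now find the simultaneous Nash equilibrium.
Country A's best replies: T0→Tariff; T1→Free; T2→Free; T3→Tariff; T4→Tariff.
Country B's best replies: Free→T0; Tariff→T4.
Only (Tariff, T4) has each player best-responding; Nash payoffs (4, 6).
Country B earns 12 sequentially versus 6 at the Nash outcome: better off.

better off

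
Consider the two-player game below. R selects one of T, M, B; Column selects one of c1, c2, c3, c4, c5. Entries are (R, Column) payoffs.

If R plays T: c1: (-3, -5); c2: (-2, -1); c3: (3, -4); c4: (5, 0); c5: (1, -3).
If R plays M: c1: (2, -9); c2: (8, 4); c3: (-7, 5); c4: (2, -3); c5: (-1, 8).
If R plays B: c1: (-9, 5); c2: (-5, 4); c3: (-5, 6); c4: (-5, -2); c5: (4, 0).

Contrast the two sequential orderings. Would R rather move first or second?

If R leads: Column's best replies are T→c4, M→c5, B→c3; R's induced payoffs 5, -1, -5; outcome (T, c4), payoffs (5, 0).
If Column leads: R's best replies are c1→M, c2→M, c3→T, c4→T, c5→B; Column's induced payoffs -9, 4, -4, 0, 0; outcome (M, c2), payoffs (8, 4).
R gets 5 moving first and 8 moving second, so R prefers to move second.

second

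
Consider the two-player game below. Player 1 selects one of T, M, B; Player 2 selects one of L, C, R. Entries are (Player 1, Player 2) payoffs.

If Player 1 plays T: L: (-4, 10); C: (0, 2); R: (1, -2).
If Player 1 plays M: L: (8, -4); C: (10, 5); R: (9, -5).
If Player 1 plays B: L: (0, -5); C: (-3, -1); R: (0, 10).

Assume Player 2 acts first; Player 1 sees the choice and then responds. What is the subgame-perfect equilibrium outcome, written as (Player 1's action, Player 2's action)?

Solve by backward induction (Player 2 leads).
- L → Player 1 plays M (best of -4, 8, 0); Player 2 gets -4.
- C → Player 1 plays M (best of 0, 10, -3); Player 2 gets 5.
- R → Player 1 plays M (best of 1, 9, 0); Player 2 gets -5.
Player 2's induced payoffs are -4, 5, -5, so Player 2 commits to C. Subgame-perfect outcome: (M, C) with payoffs (10, 5).

(M, C)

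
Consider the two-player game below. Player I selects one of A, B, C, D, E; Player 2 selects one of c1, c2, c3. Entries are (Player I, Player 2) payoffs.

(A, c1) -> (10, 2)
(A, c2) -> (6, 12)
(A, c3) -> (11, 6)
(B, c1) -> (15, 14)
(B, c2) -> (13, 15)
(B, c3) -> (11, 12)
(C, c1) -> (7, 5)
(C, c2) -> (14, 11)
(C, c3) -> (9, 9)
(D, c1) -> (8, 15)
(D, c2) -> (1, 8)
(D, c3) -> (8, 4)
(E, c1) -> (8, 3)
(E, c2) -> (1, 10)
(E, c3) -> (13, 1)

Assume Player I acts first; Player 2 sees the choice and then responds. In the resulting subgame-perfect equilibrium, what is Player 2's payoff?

Work backward from Player 2's decision.
- A → Player 2 plays c2 (best of 2, 12, 6); Player I gets 6.
- B → Player 2 plays c2 (best of 14, 15, 12); Player I gets 13.
- C → Player 2 plays c2 (best of 5, 11, 9); Player I gets 14.
- D → Player 2 plays c1 (best of 15, 8, 4); Player I gets 8.
- E → Player 2 plays c2 (best of 3, 10, 1); Player I gets 1.
Player I's induced payoffs are 6, 13, 14, 8, 1, so Player I commits to C. Subgame-perfect outcome: (C, c2) with payoffs (14, 11).

11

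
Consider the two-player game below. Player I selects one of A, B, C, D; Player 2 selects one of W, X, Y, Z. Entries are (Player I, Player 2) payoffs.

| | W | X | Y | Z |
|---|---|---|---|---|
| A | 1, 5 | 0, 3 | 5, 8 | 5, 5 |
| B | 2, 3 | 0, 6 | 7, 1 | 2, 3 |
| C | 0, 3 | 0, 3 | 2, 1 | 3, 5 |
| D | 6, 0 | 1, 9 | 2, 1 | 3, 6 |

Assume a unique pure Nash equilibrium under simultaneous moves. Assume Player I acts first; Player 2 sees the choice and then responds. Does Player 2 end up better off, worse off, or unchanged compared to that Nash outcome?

worse off

Player 2 best-responds to each possible Player I move:
- A: BR = Y, leader payoff 5.
- B: BR = X, leader payoff 0.
- C: BR = Z, leader payoff 3.
- D: BR = X, leader payoff 1.
Among 5, 0, 3, 1, the best is 5 at A. Subgame-perfect outcome: (A, Y) with payoffs (5, 8).
Under simultaneous play:
Player I's best replies: W→D; X→D; Y→B; Z→A.
Player 2's best replies: A→Y; B→X; C→Z; D→X.
The unique mutual best reply is (D, X), giving (1, 9).
Player 2 earns 8 sequentially versus 9 at the Nash outcome: worse off.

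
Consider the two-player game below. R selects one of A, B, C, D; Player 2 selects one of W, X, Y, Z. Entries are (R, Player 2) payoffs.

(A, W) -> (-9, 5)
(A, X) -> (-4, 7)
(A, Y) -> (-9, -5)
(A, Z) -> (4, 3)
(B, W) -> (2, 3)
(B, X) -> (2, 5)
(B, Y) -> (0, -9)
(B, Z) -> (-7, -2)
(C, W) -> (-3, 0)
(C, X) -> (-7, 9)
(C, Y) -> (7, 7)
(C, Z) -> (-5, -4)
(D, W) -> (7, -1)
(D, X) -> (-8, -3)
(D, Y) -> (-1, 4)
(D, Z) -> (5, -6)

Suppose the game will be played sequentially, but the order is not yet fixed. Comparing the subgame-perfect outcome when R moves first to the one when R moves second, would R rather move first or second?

second

If R leads: Player 2's best replies are A→X, B→X, C→X, D→Y; R's induced payoffs -4, 2, -7, -1; outcome (B, X), payoffs (2, 5).
If Player 2 leads: R's best replies are W→D, X→B, Y→C, Z→D; Player 2's induced payoffs -1, 5, 7, -6; outcome (C, Y), payoffs (7, 7).
R gets 2 moving first and 7 moving second, so R prefers to move second.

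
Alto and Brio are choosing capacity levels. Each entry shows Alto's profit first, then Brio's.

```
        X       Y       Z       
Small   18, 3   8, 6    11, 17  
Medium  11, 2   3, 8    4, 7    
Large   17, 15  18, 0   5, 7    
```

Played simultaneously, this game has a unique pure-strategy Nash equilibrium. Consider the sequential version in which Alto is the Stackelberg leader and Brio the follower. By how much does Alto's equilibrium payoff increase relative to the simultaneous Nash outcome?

6

Backward induction with Alto moving first.
- Small → Brio plays Z (best of 3, 6, 17); Alto gets 11.
- Medium → Brio plays Y (best of 2, 8, 7); Alto gets 3.
- Large → Brio plays X (best of 15, 0, 7); Alto gets 17.
Maximizing over 11, 3, 17, Alto chooses Large. Subgame-perfect outcome: (Large, X) with payoffs (17, 15).
For the simultaneous game, intersect best replies.
Alto's best replies: X→Small; Y→Large; Z→Small.
Brio's best replies: Small→Z; Medium→Y; Large→X.
The unique mutual best reply is (Small, Z), giving (11, 17).
Alto's commitment gain: 17 − 11 = 6.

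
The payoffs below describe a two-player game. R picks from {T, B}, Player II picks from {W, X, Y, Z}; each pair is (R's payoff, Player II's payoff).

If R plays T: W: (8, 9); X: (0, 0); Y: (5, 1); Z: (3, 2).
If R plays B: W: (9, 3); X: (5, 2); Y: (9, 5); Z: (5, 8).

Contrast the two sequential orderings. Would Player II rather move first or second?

second

If R leads: Player II's best replies are T→W, B→Z; R's induced payoffs 8, 5; outcome (T, W), payoffs (8, 9).
If Player II leads: R's best replies are W→B, X→B, Y→B, Z→B; Player II's induced payoffs 3, 2, 5, 8; outcome (B, Z), payoffs (5, 8).
Player II gets 8 moving first and 9 moving second, so Player II prefers to move second.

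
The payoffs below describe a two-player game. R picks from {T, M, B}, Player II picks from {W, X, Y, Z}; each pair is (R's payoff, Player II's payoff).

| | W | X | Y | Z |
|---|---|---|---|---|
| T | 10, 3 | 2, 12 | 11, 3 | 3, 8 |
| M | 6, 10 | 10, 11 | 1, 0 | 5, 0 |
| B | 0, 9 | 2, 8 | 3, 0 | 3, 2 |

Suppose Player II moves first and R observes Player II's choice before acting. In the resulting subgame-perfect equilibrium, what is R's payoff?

10

Backward induction with Player II moving first.
- W: BR = T, leader payoff 3.
- X: BR = M, leader payoff 11.
- Y: BR = T, leader payoff 3.
- Z: BR = M, leader payoff 0.
Among 3, 11, 3, 0, the best is 11 at X. Subgame-perfect outcome: (M, X) with payoffs (10, 11).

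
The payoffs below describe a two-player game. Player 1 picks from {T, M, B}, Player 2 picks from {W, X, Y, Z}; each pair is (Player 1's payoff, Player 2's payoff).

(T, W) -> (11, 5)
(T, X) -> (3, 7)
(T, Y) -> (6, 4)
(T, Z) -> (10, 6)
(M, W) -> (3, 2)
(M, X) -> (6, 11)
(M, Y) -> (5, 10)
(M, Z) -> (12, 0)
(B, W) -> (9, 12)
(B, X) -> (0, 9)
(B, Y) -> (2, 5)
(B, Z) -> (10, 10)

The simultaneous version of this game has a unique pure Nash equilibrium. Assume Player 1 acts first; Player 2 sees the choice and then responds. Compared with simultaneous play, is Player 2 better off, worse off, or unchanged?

Player 2 best-responds to each possible Player 1 move:
- T: BR = X, leader payoff 3.
- M: BR = X, leader payoff 6.
- B: BR = W, leader payoff 9.
Maximizing over 3, 6, 9, Player 1 chooses B. Subgame-perfect outcome: (B, W) with payoffs (9, 12).
For the simultaneous game, intersect best replies.
Player 1's best replies: W→T; X→M; Y→T; Z→M.
Player 2's best replies: T→X; M→X; B→W.
The unique mutual best reply is (M, X), giving (6, 11).
Player 2 earns 12 sequentially versus 11 at the Nash outcome: better off.

better off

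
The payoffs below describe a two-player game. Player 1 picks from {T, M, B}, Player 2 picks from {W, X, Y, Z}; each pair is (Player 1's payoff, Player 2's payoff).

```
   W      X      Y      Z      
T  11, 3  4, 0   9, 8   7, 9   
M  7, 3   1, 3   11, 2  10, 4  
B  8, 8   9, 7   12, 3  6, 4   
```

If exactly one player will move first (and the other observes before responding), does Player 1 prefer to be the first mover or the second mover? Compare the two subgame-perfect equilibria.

first

If Player 1 leads: Player 2's best replies are T→Z, M→Z, B→W; Player 1's induced payoffs 7, 10, 8; outcome (M, Z), payoffs (10, 4).
If Player 2 leads: Player 1's best replies are W→T, X→B, Y→B, Z→M; Player 2's induced payoffs 3, 7, 3, 4; outcome (B, X), payoffs (9, 7).
Player 1 gets 10 moving first and 9 moving second, so Player 1 prefers to move first.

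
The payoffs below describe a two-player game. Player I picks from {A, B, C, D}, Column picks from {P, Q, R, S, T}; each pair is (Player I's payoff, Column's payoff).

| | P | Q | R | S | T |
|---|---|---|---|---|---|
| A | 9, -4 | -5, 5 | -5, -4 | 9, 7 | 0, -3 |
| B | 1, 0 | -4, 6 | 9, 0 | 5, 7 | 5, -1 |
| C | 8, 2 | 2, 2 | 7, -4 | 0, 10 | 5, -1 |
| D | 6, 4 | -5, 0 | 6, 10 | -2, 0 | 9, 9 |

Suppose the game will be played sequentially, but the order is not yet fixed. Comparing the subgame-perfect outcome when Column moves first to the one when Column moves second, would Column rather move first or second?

first

If Player I leads: Column's best replies are A→S, B→S, C→S, D→R; Player I's induced payoffs 9, 5, 0, 6; outcome (A, S), payoffs (9, 7).
If Column leads: Player I's best replies are P→A, Q→C, R→B, S→A, T→D; Column's induced payoffs -4, 2, 0, 7, 9; outcome (D, T), payoffs (9, 9).
Column gets 9 moving first and 7 moving second, so Column prefers to move first.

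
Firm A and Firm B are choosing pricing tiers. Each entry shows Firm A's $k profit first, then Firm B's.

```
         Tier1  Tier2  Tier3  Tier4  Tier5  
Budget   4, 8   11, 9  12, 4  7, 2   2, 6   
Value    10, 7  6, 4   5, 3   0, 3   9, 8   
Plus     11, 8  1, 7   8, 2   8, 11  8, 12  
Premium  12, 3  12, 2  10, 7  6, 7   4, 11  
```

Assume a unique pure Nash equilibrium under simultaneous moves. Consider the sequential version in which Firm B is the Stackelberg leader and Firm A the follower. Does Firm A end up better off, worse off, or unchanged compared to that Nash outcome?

worse off

Work backward from Firm A's decision.
- Tier1: Firm A compares 4, 10, 11, 12 and picks Premium; Firm B would get 3.
- Tier2: Firm A compares 11, 6, 1, 12 and picks Premium; Firm B would get 2.
- Tier3: Firm A compares 12, 5, 8, 10 and picks Budget; Firm B would get 4.
- Tier4: Firm A compares 7, 0, 8, 6 and picks Plus; Firm B would get 11.
- Tier5: Firm A compares 2, 9, 8, 4 and picks Value; Firm B would get 8.
Maximizing over 3, 2, 4, 11, 8, Firm B chooses Tier4. Subgame-perfect outcome: (Plus, Tier4) with payoffs (8, 11).
Under simultaneous play:
Firm A's best replies: Tier1→Premium; Tier2→Premium; Tier3→Budget; Tier4→Plus; Tier5→Value.
Firm B's best replies: Budget→Tier2; Value→Tier5; Plus→Tier5; Premium→Tier5.
The unique mutual best reply is (Value, Tier5), giving (9, 8).
Firm A earns 8 sequentially versus 9 at the Nash outcome: worse off.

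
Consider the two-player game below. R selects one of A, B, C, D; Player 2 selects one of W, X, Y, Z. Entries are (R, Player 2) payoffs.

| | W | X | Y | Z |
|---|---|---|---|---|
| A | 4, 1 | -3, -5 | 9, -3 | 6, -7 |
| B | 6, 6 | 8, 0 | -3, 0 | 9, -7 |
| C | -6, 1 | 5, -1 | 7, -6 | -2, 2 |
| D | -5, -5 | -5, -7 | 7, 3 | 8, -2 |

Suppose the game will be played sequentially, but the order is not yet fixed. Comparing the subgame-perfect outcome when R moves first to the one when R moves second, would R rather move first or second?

If R leads: Player 2's best replies are A→W, B→W, C→Z, D→Y; R's induced payoffs 4, 6, -2, 7; outcome (D, Y), payoffs (7, 3).
If Player 2 leads: R's best replies are W→B, X→B, Y→A, Z→B; Player 2's induced payoffs 6, 0, -3, -7; outcome (B, W), payoffs (6, 6).
R gets 7 moving first and 6 moving second, so R prefers to move first.

first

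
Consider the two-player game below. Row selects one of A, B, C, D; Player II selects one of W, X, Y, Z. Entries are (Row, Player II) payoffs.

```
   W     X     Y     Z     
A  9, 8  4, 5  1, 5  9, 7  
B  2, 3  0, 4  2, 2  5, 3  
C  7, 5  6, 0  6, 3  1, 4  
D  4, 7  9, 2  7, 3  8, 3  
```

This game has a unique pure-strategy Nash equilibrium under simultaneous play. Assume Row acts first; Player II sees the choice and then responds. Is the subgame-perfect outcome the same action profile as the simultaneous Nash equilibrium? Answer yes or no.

yes

Player II best-responds to each possible Row move:
- A → Player II plays W (best of 8, 5, 5, 7); Row gets 9.
- B → Player II plays X (best of 3, 4, 2, 3); Row gets 0.
- C → Player II plays W (best of 5, 0, 3, 4); Row gets 7.
- D → Player II plays W (best of 7, 2, 3, 3); Row gets 4.
Among 9, 0, 7, 4, the best is 9 at A. Subgame-perfect outcome: (A, W) with payoffs (9, 8).
For the simultaneous game, intersect best replies.
Row's best replies: W→A; X→D; Y→D; Z→A.
Player II's best replies: A→W; B→X; C→W; D→W.
The unique mutual best reply is (A, W), giving (9, 8).
Sequential outcome (A, W) coincides with the Nash profile (A, W).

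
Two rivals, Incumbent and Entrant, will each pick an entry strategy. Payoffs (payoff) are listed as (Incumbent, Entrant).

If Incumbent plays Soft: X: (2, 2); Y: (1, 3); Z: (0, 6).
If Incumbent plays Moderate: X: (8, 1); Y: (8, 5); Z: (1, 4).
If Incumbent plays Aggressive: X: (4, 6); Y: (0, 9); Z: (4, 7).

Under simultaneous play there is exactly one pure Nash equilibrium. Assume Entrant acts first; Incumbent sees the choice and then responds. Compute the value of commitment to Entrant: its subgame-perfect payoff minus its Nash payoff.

Work backward from Incumbent's decision.
- X: Incumbent compares 2, 8, 4 and picks Moderate; Entrant would get 1.
- Y: Incumbent compares 1, 8, 0 and picks Moderate; Entrant would get 5.
- Z: Incumbent compares 0, 1, 4 and picks Aggressive; Entrant would get 7.
Among 1, 5, 7, the best is 7 at Z. Subgame-perfect outcome: (Aggressive, Z) with payoffs (4, 7).
Now find the simultaneous Nash equilibrium.
Incumbent's best replies: X→Moderate; Y→Moderate; Z→Aggressive.
Entrant's best replies: Soft→Z; Moderate→Y; Aggressive→Y.
Only (Moderate, Y) has each player best-responding; Nash payoffs (8, 5).
Entrant's commitment gain: 7 − 5 = 2.

2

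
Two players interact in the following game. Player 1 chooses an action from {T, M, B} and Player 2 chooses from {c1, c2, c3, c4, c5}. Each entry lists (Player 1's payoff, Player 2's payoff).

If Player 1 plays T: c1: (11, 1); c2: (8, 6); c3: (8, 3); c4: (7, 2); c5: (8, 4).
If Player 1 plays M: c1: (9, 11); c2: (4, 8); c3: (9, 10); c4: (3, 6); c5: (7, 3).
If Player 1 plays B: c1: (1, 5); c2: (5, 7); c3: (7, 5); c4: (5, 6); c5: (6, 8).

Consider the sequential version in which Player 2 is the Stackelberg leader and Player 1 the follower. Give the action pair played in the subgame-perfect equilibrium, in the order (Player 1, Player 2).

(M, c3)

Player 1 best-responds to each possible Player 2 move:
- c1: BR = T, leader payoff 1.
- c2: BR = T, leader payoff 6.
- c3: BR = M, leader payoff 10.
- c4: BR = T, leader payoff 2.
- c5: BR = T, leader payoff 4.
Among 1, 6, 10, 2, 4, the best is 10 at c3. Subgame-perfect outcome: (M, c3) with payoffs (9, 10).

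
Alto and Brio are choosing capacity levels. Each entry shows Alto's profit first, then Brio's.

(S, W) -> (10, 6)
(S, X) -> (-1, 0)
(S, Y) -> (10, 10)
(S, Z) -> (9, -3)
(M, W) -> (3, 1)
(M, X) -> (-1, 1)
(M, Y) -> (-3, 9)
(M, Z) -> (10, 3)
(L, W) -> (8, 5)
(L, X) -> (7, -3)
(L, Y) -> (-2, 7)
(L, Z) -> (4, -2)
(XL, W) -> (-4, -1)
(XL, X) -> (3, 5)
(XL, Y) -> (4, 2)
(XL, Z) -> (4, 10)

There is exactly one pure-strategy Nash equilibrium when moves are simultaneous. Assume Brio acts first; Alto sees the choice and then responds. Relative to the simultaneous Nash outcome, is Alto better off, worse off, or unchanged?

Alto best-responds to each possible Brio move:
- W: Alto compares 10, 3, 8, -4 and picks S; Brio would get 6.
- X: Alto compares -1, -1, 7, 3 and picks L; Brio would get -3.
- Y: Alto compares 10, -3, -2, 4 and picks S; Brio would get 10.
- Z: Alto compares 9, 10, 4, 4 and picks M; Brio would get 3.
Brio's induced payoffs are 6, -3, 10, 3, so Brio commits to Y. Subgame-perfect outcome: (S, Y) with payoffs (10, 10).
For the simultaneous game, intersect best replies.
Alto's best replies: W→S; X→L; Y→S; Z→M.
Brio's best replies: S→Y; M→Y; L→Y; XL→Z.
The unique mutual best reply is (S, Y), giving (10, 10).
Alto earns 10 sequentially versus 10 at the Nash outcome: unchanged.

unchanged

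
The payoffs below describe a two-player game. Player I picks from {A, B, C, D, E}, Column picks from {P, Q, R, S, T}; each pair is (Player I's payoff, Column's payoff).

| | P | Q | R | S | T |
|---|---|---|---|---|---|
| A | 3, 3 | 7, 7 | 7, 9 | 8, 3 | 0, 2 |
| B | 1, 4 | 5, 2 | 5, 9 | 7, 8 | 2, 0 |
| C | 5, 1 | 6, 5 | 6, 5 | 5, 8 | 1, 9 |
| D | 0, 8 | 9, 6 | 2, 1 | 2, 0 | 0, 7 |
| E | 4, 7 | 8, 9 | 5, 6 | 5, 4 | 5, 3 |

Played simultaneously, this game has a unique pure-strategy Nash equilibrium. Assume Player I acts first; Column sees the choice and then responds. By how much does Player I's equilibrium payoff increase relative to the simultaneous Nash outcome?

1

Backward induction with Player I moving first.
- A → Column plays R (best of 3, 7, 9, 3, 2); Player I gets 7.
- B → Column plays R (best of 4, 2, 9, 8, 0); Player I gets 5.
- C → Column plays T (best of 1, 5, 5, 8, 9); Player I gets 1.
- D → Column plays P (best of 8, 6, 1, 0, 7); Player I gets 0.
- E → Column plays Q (best of 7, 9, 6, 4, 3); Player I gets 8.
Among 7, 5, 1, 0, 8, the best is 8 at E. Subgame-perfect outcome: (E, Q) with payoffs (8, 9).
Under simultaneous play:
Player I's best replies: P→C; Q→D; R→A; S→A; T→E.
Column's best replies: A→R; B→R; C→T; D→P; E→Q.
The unique mutual best reply is (A, R), giving (7, 9).
Player I's commitment gain: 8 − 7 = 1.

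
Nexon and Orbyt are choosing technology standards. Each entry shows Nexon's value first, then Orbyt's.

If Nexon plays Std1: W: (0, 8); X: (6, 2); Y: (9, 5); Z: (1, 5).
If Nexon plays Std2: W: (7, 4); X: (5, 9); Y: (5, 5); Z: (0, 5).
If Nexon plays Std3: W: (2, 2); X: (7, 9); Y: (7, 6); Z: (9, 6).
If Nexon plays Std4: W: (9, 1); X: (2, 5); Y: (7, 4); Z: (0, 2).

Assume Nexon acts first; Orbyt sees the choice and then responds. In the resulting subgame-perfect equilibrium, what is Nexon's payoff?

Backward induction with Nexon moving first.
- Std1 → Orbyt plays W (best of 8, 2, 5, 5); Nexon gets 0.
- Std2 → Orbyt plays X (best of 4, 9, 5, 5); Nexon gets 5.
- Std3 → Orbyt plays X (best of 2, 9, 6, 6); Nexon gets 7.
- Std4 → Orbyt plays X (best of 1, 5, 4, 2); Nexon gets 2.
Maximizing over 0, 5, 7, 2, Nexon chooses Std3. Subgame-perfect outcome: (Std3, X) with payoffs (7, 9).

7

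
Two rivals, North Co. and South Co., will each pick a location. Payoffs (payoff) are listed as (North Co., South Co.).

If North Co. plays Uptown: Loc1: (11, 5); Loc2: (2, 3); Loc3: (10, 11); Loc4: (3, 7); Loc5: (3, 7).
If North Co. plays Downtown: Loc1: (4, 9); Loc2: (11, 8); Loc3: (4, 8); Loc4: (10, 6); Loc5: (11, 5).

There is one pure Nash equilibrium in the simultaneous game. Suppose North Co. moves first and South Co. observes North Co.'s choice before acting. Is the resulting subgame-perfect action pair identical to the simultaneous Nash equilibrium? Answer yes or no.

Solve by backward induction (North Co. leads).
- Uptown: BR = Loc3, leader payoff 10.
- Downtown: BR = Loc1, leader payoff 4.
North Co.'s induced payoffs are 10, 4, so North Co. commits to Uptown. Subgame-perfect outcome: (Uptown, Loc3) with payoffs (10, 11).
Under simultaneous play:
North Co.'s best replies: Loc1→Uptown; Loc2→Downtown; Loc3→Uptown; Loc4→Downtown; Loc5→Downtown.
South Co.'s best replies: Uptown→Loc3; Downtown→Loc1.
Only (Uptown, Loc3) has each player best-responding; Nash payoffs (10, 11).
Sequential outcome (Uptown, Loc3) coincides with the Nash profile (Uptown, Loc3).

yes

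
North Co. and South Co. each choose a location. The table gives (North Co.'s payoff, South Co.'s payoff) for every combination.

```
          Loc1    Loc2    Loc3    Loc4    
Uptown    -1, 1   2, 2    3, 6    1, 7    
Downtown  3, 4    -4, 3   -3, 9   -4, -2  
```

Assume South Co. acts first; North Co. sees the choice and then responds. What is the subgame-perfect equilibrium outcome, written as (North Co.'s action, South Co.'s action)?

(Uptown, Loc4)

Backward induction with South Co. moving first.
- Loc1 → North Co. plays Downtown (best of -1, 3); South Co. gets 4.
- Loc2 → North Co. plays Uptown (best of 2, -4); South Co. gets 2.
- Loc3 → North Co. plays Uptown (best of 3, -3); South Co. gets 6.
- Loc4 → North Co. plays Uptown (best of 1, -4); South Co. gets 7.
Maximizing over 4, 2, 6, 7, South Co. chooses Loc4. Subgame-perfect outcome: (Uptown, Loc4) with payoffs (1, 7).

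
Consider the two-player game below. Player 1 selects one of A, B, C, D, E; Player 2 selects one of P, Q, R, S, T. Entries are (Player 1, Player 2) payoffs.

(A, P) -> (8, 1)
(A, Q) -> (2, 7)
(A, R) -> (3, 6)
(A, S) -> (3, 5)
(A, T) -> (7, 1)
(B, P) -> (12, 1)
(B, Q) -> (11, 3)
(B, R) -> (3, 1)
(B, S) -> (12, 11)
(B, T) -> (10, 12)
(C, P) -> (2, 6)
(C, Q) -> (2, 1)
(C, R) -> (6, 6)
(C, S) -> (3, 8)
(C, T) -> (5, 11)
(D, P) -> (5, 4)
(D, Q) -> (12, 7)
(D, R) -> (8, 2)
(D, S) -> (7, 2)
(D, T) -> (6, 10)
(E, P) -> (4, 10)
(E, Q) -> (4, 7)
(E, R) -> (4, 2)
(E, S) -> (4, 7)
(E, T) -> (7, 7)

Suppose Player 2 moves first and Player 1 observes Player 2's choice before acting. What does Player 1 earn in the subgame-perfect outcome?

Solve by backward induction (Player 2 leads).
- P → Player 1 plays B (best of 8, 12, 2, 5, 4); Player 2 gets 1.
- Q → Player 1 plays D (best of 2, 11, 2, 12, 4); Player 2 gets 7.
- R → Player 1 plays D (best of 3, 3, 6, 8, 4); Player 2 gets 2.
- S → Player 1 plays B (best of 3, 12, 3, 7, 4); Player 2 gets 11.
- T → Player 1 plays B (best of 7, 10, 5, 6, 7); Player 2 gets 12.
Maximizing over 1, 7, 2, 11, 12, Player 2 chooses T. Subgame-perfect outcome: (B, T) with payoffs (10, 12).

10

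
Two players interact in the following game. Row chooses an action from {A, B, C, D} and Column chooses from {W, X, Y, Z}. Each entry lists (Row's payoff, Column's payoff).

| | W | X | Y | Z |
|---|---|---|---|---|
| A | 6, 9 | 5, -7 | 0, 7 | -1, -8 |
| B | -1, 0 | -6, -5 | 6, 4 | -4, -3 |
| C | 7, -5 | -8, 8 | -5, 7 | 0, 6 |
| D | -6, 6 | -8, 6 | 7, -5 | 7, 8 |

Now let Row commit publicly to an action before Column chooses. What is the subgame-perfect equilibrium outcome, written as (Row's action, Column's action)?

Work backward from Column's decision.
- A: BR = W, leader payoff 6.
- B: BR = Y, leader payoff 6.
- C: BR = X, leader payoff -8.
- D: BR = Z, leader payoff 7.
Maximizing over 6, 6, -8, 7, Row chooses D. Subgame-perfect outcome: (D, Z) with payoffs (7, 8).

(D, Z)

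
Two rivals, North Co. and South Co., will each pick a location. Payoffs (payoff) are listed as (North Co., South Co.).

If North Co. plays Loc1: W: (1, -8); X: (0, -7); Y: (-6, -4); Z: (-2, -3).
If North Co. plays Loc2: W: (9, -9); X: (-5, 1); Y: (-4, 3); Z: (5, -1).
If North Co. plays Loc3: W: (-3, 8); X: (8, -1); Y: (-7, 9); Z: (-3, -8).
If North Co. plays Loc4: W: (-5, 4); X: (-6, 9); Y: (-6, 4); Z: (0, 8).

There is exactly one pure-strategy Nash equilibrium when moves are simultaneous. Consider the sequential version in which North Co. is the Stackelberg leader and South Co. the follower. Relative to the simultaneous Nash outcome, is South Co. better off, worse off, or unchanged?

worse off

South Co. best-responds to each possible North Co. move:
- Loc1: BR = Z, leader payoff -2.
- Loc2: BR = Y, leader payoff -4.
- Loc3: BR = Y, leader payoff -7.
- Loc4: BR = X, leader payoff -6.
Maximizing over -2, -4, -7, -6, North Co. chooses Loc1. Subgame-perfect outcome: (Loc1, Z) with payoffs (-2, -3).
Now find the simultaneous Nash equilibrium.
North Co.'s best replies: W→Loc2; X→Loc3; Y→Loc2; Z→Loc2.
South Co.'s best replies: Loc1→Z; Loc2→Y; Loc3→Y; Loc4→X.
Only (Loc2, Y) has each player best-responding; Nash payoffs (-4, 3).
South Co. earns -3 sequentially versus 3 at the Nash outcome: worse off.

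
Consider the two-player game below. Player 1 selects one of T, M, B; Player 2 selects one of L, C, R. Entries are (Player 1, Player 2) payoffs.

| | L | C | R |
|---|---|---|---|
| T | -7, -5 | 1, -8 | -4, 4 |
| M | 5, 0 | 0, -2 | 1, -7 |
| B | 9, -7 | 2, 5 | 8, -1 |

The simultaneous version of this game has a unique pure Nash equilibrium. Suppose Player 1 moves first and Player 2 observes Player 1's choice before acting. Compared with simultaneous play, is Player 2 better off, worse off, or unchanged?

worse off

Backward induction with Player 1 moving first.
- T → Player 2 plays R (best of -5, -8, 4); Player 1 gets -4.
- M → Player 2 plays L (best of 0, -2, -7); Player 1 gets 5.
- B → Player 2 plays C (best of -7, 5, -1); Player 1 gets 2.
Player 1's induced payoffs are -4, 5, 2, so Player 1 commits to M. Subgame-perfect outcome: (M, L) with payoffs (5, 0).
Under simultaneous play:
Player 1's best replies: L→B; C→B; R→B.
Player 2's best replies: T→R; M→L; B→C.
Only (B, C) has each player best-responding; Nash payoffs (2, 5).
Player 2 earns 0 sequentially versus 5 at the Nash outcome: worse off.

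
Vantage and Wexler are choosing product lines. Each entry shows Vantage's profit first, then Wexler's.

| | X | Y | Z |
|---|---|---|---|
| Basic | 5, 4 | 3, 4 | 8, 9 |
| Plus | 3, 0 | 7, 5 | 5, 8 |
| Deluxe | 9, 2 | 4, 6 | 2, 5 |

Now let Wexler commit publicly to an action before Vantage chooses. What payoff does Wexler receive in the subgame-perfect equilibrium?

Vantage best-responds to each possible Wexler move:
- X: Vantage compares 5, 3, 9 and picks Deluxe; Wexler would get 2.
- Y: Vantage compares 3, 7, 4 and picks Plus; Wexler would get 5.
- Z: Vantage compares 8, 5, 2 and picks Basic; Wexler would get 9.
Among 2, 5, 9, the best is 9 at Z. Subgame-perfect outcome: (Basic, Z) with payoffs (8, 9).

9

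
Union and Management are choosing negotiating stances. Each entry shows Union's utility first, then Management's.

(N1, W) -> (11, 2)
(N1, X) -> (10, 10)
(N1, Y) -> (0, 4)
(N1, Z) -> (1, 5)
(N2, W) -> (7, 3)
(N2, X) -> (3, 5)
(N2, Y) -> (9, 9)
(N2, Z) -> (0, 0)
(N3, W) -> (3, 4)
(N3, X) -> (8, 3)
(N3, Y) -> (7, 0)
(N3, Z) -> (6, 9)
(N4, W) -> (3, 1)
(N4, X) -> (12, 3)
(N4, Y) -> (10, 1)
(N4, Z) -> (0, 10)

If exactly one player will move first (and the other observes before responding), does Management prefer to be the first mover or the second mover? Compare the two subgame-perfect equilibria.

second

If Union leads: Management's best replies are N1→X, N2→Y, N3→Z, N4→Z; Union's induced payoffs 10, 9, 6, 0; outcome (N1, X), payoffs (10, 10).
If Management leads: Union's best replies are W→N1, X→N4, Y→N4, Z→N3; Management's induced payoffs 2, 3, 1, 9; outcome (N3, Z), payoffs (6, 9).
Management gets 9 moving first and 10 moving second, so Management prefers to move second.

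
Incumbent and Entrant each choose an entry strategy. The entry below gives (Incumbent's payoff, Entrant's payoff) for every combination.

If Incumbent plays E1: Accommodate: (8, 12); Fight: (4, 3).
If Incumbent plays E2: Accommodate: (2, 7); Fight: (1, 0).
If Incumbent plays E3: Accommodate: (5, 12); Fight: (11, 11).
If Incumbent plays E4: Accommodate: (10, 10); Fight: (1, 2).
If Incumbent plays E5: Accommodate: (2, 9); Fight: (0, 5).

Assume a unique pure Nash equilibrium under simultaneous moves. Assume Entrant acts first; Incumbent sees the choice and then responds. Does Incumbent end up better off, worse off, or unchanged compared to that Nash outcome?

Solve by backward induction (Entrant leads).
- Accommodate → Incumbent plays E4 (best of 8, 2, 5, 10, 2); Entrant gets 10.
- Fight → Incumbent plays E3 (best of 4, 1, 11, 1, 0); Entrant gets 11.
Entrant's induced payoffs are 10, 11, so Entrant commits to Fight. Subgame-perfect outcome: (E3, Fight) with payoffs (11, 11).
Under simultaneous play:
Incumbent's best replies: Accommodate→E4; Fight→E3.
Entrant's best replies: E1→Accommodate; E2→Accommodate; E3→Accommodate; E4→Accommodate; E5→Accommodate.
The unique mutual best reply is (E4, Accommodate), giving (10, 10).
Incumbent earns 11 sequentially versus 10 at the Nash outcome: better off.

better off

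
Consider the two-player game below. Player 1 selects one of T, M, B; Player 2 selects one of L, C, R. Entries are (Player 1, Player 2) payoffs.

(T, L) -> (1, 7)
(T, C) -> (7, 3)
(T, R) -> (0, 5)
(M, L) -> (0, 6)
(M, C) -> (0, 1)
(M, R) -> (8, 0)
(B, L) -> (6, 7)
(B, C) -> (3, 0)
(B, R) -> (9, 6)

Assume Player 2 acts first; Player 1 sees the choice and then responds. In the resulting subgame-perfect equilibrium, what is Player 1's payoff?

Work backward from Player 1's decision.
- L → Player 1 plays B (best of 1, 0, 6); Player 2 gets 7.
- C → Player 1 plays T (best of 7, 0, 3); Player 2 gets 3.
- R → Player 1 plays B (best of 0, 8, 9); Player 2 gets 6.
Maximizing over 7, 3, 6, Player 2 chooses L. Subgame-perfect outcome: (B, L) with payoffs (6, 7).

6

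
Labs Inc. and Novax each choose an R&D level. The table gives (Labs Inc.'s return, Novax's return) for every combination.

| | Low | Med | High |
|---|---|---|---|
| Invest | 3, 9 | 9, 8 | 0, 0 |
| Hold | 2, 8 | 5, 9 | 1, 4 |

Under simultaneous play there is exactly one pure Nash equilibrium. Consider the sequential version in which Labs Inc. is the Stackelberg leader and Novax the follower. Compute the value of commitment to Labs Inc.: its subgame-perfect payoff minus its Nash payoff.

2

Work backward from Novax's decision.
- Invest → Novax plays Low (best of 9, 8, 0); Labs Inc. gets 3.
- Hold → Novax plays Med (best of 8, 9, 4); Labs Inc. gets 5.
Labs Inc.'s induced payoffs are 3, 5, so Labs Inc. commits to Hold. Subgame-perfect outcome: (Hold, Med) with payoffs (5, 9).
Now find the simultaneous Nash equilibrium.
Labs Inc.'s best replies: Low→Invest; Med→Invest; High→Hold.
Novax's best replies: Invest→Low; Hold→Med.
Only (Invest, Low) has each player best-responding; Nash payoffs (3, 9).
Labs Inc.'s commitment gain: 5 − 3 = 2.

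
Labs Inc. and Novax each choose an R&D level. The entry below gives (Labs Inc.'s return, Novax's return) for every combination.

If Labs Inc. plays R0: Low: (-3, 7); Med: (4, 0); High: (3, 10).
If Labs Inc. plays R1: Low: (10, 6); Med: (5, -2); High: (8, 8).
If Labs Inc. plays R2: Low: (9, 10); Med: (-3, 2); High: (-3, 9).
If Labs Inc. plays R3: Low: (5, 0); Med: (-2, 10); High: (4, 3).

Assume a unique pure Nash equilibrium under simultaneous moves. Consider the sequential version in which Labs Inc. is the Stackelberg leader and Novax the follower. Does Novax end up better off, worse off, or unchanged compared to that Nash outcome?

better off

Backward induction with Labs Inc. moving first.
- R0: BR = High, leader payoff 3.
- R1: BR = High, leader payoff 8.
- R2: BR = Low, leader payoff 9.
- R3: BR = Med, leader payoff -2.
Among 3, 8, 9, -2, the best is 9 at R2. Subgame-perfect outcome: (R2, Low) with payoffs (9, 10).
Under simultaneous play:
Labs Inc.'s best replies: Low→R1; Med→R1; High→R1.
Novax's best replies: R0→High; R1→High; R2→Low; R3→Med.
The unique mutual best reply is (R1, High), giving (8, 8).
Novax earns 10 sequentially versus 8 at the Nash outcome: better off.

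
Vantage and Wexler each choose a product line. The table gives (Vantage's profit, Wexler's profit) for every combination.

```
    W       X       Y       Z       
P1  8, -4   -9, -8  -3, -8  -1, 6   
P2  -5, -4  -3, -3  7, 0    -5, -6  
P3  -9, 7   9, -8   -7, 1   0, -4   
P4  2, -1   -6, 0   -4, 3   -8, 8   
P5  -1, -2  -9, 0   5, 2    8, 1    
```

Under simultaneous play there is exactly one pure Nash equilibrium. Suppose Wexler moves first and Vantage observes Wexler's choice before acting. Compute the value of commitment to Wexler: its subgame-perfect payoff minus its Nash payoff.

Solve by backward induction (Wexler leads).
- W → Vantage plays P1 (best of 8, -5, -9, 2, -1); Wexler gets -4.
- X → Vantage plays P3 (best of -9, -3, 9, -6, -9); Wexler gets -8.
- Y → Vantage plays P2 (best of -3, 7, -7, -4, 5); Wexler gets 0.
- Z → Vantage plays P5 (best of -1, -5, 0, -8, 8); Wexler gets 1.
Maximizing over -4, -8, 0, 1, Wexler chooses Z. Subgame-perfect outcome: (P5, Z) with payoffs (8, 1).
Now find the simultaneous Nash equilibrium.
Vantage's best replies: W→P1; X→P3; Y→P2; Z→P5.
Wexler's best replies: P1→Z; P2→Y; P3→W; P4→Z; P5→Y.
Only (P2, Y) has each player best-responding; Nash payoffs (7, 0).
Wexler's commitment gain: 1 − 0 = 1.

1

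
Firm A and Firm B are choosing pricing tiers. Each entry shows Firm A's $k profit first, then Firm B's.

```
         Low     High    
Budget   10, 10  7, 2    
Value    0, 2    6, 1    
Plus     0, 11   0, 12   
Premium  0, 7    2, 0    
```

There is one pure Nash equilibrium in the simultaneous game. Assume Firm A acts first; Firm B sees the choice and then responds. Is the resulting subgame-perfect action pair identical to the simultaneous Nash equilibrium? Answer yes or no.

Backward induction with Firm A moving first.
- Budget: BR = Low, leader payoff 10.
- Value: BR = Low, leader payoff 0.
- Plus: BR = High, leader payoff 0.
- Premium: BR = Low, leader payoff 0.
Maximizing over 10, 0, 0, 0, Firm A chooses Budget. Subgame-perfect outcome: (Budget, Low) with payoffs (10, 10).
For the simultaneous game, intersect best replies.
Firm A's best replies: Low→Budget; High→Budget.
Firm B's best replies: Budget→Low; Value→Low; Plus→High; Premium→Low.
The unique mutual best reply is (Budget, Low), giving (10, 10).
Sequential outcome (Budget, Low) coincides with the Nash profile (Budget, Low).

yes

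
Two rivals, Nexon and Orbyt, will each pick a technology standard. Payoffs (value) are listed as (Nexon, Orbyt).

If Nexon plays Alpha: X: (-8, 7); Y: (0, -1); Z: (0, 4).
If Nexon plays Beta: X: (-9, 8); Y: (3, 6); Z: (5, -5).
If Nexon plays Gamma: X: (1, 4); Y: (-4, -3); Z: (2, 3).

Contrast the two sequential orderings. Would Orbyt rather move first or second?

If Nexon leads: Orbyt's best replies are Alpha→X, Beta→X, Gamma→X; Nexon's induced payoffs -8, -9, 1; outcome (Gamma, X), payoffs (1, 4).
If Orbyt leads: Nexon's best replies are X→Gamma, Y→Beta, Z→Beta; Orbyt's induced payoffs 4, 6, -5; outcome (Beta, Y), payoffs (3, 6).
Orbyt gets 6 moving first and 4 moving second, so Orbyt prefers to move first.

first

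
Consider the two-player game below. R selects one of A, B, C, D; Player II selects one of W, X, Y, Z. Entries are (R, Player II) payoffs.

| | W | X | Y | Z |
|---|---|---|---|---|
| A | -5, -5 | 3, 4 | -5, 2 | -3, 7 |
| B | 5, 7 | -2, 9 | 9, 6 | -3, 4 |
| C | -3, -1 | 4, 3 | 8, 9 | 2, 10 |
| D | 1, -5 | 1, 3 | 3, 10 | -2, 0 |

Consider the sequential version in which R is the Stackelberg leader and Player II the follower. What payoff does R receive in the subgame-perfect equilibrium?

Solve by backward induction (R leads).
- A: Player II compares -5, 4, 2, 7 and picks Z; R would get -3.
- B: Player II compares 7, 9, 6, 4 and picks X; R would get -2.
- C: Player II compares -1, 3, 9, 10 and picks Z; R would get 2.
- D: Player II compares -5, 3, 10, 0 and picks Y; R would get 3.
Among -3, -2, 2, 3, the best is 3 at D. Subgame-perfect outcome: (D, Y) with payoffs (3, 10).

3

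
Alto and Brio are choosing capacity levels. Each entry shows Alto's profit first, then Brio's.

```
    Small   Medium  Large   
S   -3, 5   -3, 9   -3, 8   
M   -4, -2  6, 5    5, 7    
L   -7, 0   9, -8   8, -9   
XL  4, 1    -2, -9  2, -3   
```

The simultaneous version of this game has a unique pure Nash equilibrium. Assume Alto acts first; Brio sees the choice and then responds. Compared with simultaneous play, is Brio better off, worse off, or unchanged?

better off

Brio best-responds to each possible Alto move:
- S: Brio compares 5, 9, 8 and picks Medium; Alto would get -3.
- M: Brio compares -2, 5, 7 and picks Large; Alto would get 5.
- L: Brio compares 0, -8, -9 and picks Small; Alto would get -7.
- XL: Brio compares 1, -9, -3 and picks Small; Alto would get 4.
Maximizing over -3, 5, -7, 4, Alto chooses M. Subgame-perfect outcome: (M, Large) with payoffs (5, 7).
Under simultaneous play:
Alto's best replies: Small→XL; Medium→L; Large→L.
Brio's best replies: S→Medium; M→Large; L→Small; XL→Small.
Only (XL, Small) has each player best-responding; Nash payoffs (4, 1).
Brio earns 7 sequentially versus 1 at the Nash outcome: better off.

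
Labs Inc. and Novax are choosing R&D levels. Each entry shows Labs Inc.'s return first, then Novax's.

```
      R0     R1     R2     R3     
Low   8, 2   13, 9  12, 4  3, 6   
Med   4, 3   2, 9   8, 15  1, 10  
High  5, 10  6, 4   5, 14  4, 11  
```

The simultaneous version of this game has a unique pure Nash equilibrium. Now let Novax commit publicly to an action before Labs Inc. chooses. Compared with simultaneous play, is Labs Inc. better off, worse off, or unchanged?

Solve by backward induction (Novax leads).
- R0: Labs Inc. compares 8, 4, 5 and picks Low; Novax would get 2.
- R1: Labs Inc. compares 13, 2, 6 and picks Low; Novax would get 9.
- R2: Labs Inc. compares 12, 8, 5 and picks Low; Novax would get 4.
- R3: Labs Inc. compares 3, 1, 4 and picks High; Novax would get 11.
Novax's induced payoffs are 2, 9, 4, 11, so Novax commits to R3. Subgame-perfect outcome: (High, R3) with payoffs (4, 11).
Under simultaneous play:
Labs Inc.'s best replies: R0→Low; R1→Low; R2→Low; R3→High.
Novax's best replies: Low→R1; Med→R2; High→R2.
Only (Low, R1) has each player best-responding; Nash payoffs (13, 9).
Labs Inc. earns 4 sequentially versus 13 at the Nash outcome: worse off.

worse off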